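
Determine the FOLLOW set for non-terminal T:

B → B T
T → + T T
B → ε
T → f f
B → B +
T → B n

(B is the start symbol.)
To compute FOLLOW(T), find every occurrence of T on a right-hand side N → α T β: add FIRST(β) \ {ε}, and if β is empty or nullable also add FOLLOW(N). Iterate to a fixed point.

In B → B T: T is at the end, add FOLLOW(B)
In T → + T T: T is followed by T, add FIRST(T) \ {ε} = { '+', 'f', 'n' }
In T → + T T: T is at the end; this adds FOLLOW(T) to itself — nothing new

The FOLLOW sets referred to above (computed the same way, to a fixed point):
  FOLLOW(B) = { $, '+', 'f', 'n' }

Taking the union: FOLLOW(T) = { $, '+', 'f', 'n' }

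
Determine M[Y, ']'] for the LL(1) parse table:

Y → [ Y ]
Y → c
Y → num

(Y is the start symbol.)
To find M[Y, ']'], we find productions for Y where ']' is in the predict set (PREDICT(N → α) = (FIRST(α) \ {ε}) ∪ (FOLLOW(N) if α ⇒* ε)).

Y → [ Y ]: PREDICT = { '[' }
Y → c: PREDICT = { 'c' }
Y → num: PREDICT = { 'num' }

M[Y, ']'] is empty (no production applies)

Answer: Empty (error entry)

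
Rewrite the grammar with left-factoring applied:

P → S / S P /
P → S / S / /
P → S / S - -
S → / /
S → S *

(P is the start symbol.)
Left-factoring transforms A → αβ₁ | αβ₂ into A → αA' and A' → β₁ | β₂
(α is the longest common prefix among the alternatives). Repeat until
no nonterminal has two alternatives with a common prefix.

Round 1: P has alternatives sharing prefix 'S / S'. Introduce P': P → S / S P'
  Add: P' → P /
  Add: P' → / /
  Add: P' → - -

No remaining common prefixes — done.

Resulting grammar:
P → S / S P'
P' → P /
P' → / /
P' → - -
S → / /
S → S *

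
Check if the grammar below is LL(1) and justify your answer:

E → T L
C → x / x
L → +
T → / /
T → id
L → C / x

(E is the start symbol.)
Relevant sets:
  FIRST(C) = { 'x' }

For L:
  PREDICT(L → '+') = { '+' }
  PREDICT(L → C '/' x) = { 'x' }
For T:
  PREDICT(T → '/' '/') = { '/' }
  PREDICT(T → id) = { 'id' }
E, C have a single production, so nothing to check there.

All predict sets are disjoint. The grammar IS LL(1).

Answer: Yes, the grammar is LL(1).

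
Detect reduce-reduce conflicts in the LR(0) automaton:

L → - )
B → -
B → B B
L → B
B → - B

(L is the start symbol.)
No reduce-reduce conflicts

Augment with L' → L and build the canonical LR(0) collection (I0 = CLOSURE({[L' → . L]}), then GOTO on every symbol after a dot until no new states appear). It has 8 states:
  I0: { [B → . - B], [B → . -], [B → . B B], [L → . - )], [L → . B], [L' → . L] }  — shift
  I1: { [B → - . B], [B → - .], [B → . - B], [B → . -], [B → . B B], [L → - . )] }  — shift, reduce
  I2: { [B → . - B], [B → . -], [B → . B B], [B → B . B], [L → B .] }  — shift, reduce
  I3: { [L' → L .] }  — accept
  I4: { [B → - . B], [B → - .], [B → . - B], [B → . -], [B → . B B] }  — shift, reduce
  I5: { [B → . - B], [B → . -], [B → . B B], [B → B . B], [B → B B .] }  — shift, reduce
  I6: { [B → - B .], [B → . - B], [B → . -], [B → . B B], [B → B . B] }  — shift, reduce
  I7: { [L → - ) .] }  — reduce

No state contains more than one complete item.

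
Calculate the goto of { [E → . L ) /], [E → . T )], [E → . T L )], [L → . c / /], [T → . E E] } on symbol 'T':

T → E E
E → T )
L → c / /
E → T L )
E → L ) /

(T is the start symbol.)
{ [E → T . )], [E → T . L )], [L → . c / /] }

GOTO(I, 'T') = CLOSURE({ [A → αX.β] : [A → α.Xβ] ∈ I, X = 'T' })

Items with dot before 'T', with the dot advanced:
  [E → . T )] → [E → T . )]
  [E → . T L )] → [E → T . L )]
Closure of the advanced items:
  [E → T . L )] has the dot before L: add [L → . c / /]

GOTO = { [E → T . )], [E → T . L )], [L → . c / /] }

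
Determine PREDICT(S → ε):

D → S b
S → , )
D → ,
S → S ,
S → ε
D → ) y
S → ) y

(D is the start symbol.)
PREDICT(S → ε) = (FIRST(RHS) \ {ε}) ∪ (FOLLOW(S) if ε ∈ FIRST(RHS), i.e. RHS ⇒* ε)
The right-hand side is ε (FIRST(ε) = { ε }), so the predict set is FOLLOW(S) = { ',', 'b' }
PREDICT(S → ε) = { ',', 'b' }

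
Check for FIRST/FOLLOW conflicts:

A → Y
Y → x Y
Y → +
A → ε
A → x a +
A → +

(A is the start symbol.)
Nullable non-terminals: A.
FIRST sets used below: FIRST(Y) = { '+', 'x' }

A: nullable alternative(s) A → ε; FOLLOW(A) = { $ }
  A → Y: FIRST \ {ε} = { '+', 'x' } — disjoint from FOLLOW(A)
  A → ε: FIRST \ {ε} = { } — this is the only nullable alternative, skip
  A → x a +: FIRST \ {ε} = { 'x' } — disjoint from FOLLOW(A)
  A → +: FIRST \ {ε} = { '+' } — disjoint from FOLLOW(A)

Y has no nullable alternative, so no FIRST/FOLLOW check is needed there.

No FIRST/FOLLOW conflicts found.

Answer: No FIRST/FOLLOW conflicts.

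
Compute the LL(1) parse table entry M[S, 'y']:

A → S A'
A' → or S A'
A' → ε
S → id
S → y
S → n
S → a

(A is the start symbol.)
S → y

To find M[S, 'y'], we find productions for S where 'y' is in the predict set (PREDICT(N → α) = (FIRST(α) \ {ε}) ∪ (FOLLOW(N) if α ⇒* ε)).

S → id: PREDICT = { 'id' }
S → y: PREDICT = { 'y' }
  'y' is in predict set, so this production goes in M[S, 'y']
S → n: PREDICT = { 'n' }
S → a: PREDICT = { 'a' }

M[S, 'y'] = S → y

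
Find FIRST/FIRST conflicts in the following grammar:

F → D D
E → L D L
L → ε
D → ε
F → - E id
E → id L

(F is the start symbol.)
No FIRST/FIRST conflicts.

FIRST sets of the non-terminals at (or reachable through a nullable prefix from) the front of some alternative:
  FIRST(D) = { ε }
  FIRST(L) = { ε }

Productions for F:
  F → D D: FIRST = { ε }
  F → - E id: FIRST = { '-' }
Productions for E:
  E → L D L: FIRST = { ε }
  E → id L: FIRST = { 'id' }
L, D have only one production, so no FIRST/FIRST conflict is possible there.

All alternatives of each non-terminal have pairwise disjoint FIRST sets.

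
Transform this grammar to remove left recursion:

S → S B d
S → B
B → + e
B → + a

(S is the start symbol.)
S → B S'
S' → B d S'
S' → ε
B → + e
B → + a

S is directly left-recursive. The standard transformation for
  A → A α₁ | ... | A α_m | β₁ | ... | β_n
is
  A  → β₁ A' | ... | β_n A'
  A' → α₁ A' | ... | α_m A' | ε

S → B becomes S → B S'
S → S B d becomes S' → B d S'
Add S' → ε

Productions for other non-terminals are unchanged:
  B → + e
  B → + a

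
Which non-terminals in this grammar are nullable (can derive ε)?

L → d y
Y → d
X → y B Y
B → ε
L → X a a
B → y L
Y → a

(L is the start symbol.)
A non-terminal is nullable if it can derive ε (the empty string): either it has an ε-production, or it has a production whose right-hand side consists entirely of nullable non-terminals.

ε-productions: B → ε
So B is immediately nullable.
No further non-terminal can be added: every production for the remaining non-terminals contains a terminal or a non-nullable non-terminal.
Nullable = { 'B' }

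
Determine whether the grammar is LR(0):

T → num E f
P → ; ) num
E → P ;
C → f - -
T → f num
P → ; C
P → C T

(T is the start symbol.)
Yes, the grammar is LR(0)

A grammar is LR(0) if no state in the canonical LR(0) collection has:
  - both a shift item (dot before a terminal) and a complete item (shift-reduce conflict), or
  - two or more complete items (reduce-reduce conflict; the accept item [T' → T .] counts as a complete item here).

Augment with T' → T and build the canonical LR(0) collection (I0 = CLOSURE({[T' → . T]}), then GOTO on every symbol after a dot until no new states appear). It has 18 states:
  I0: { [T → . f num], [T → . num E f], [T' → . T] }  — shift
  I1: { [T' → T .] }  — accept
  I2: { [T → f . num] }  — shift
  I3: { [C → . f - -], [E → . P ;], [P → . ; ) num], [P → . ; C], [P → . C T], [T → num . E f] }  — shift
  I4: { [C → . f - -], [P → ; . ) num], [P → ; . C] }  — shift
  I5: { [P → C . T], [T → . f num], [T → . num E f] }  — shift
  I6: { [T → num E . f] }  — shift
  I7: { [E → P . ;] }  — shift
  I8: { [C → f . - -] }  — shift
  I9: { [C → f - . -] }  — shift
  I10: { [C → f - - .] }  — reduce
  I11: { [E → P ; .] }  — reduce
  I12: { [T → num E f .] }  — reduce
  I13: { [P → C T .] }  — reduce
  I14: { [P → ; ) . num] }  — shift
  I15: { [P → ; C .] }  — reduce
  I16: { [P → ; ) num .] }  — reduce
  I17: { [T → f num .] }  — reduce

Every state is either a pure shift/goto state or contains exactly one complete item and nothing to shift — no conflicts. The grammar is LR(0).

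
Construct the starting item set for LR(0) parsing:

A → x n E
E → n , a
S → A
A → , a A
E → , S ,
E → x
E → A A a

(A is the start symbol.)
{ [A → . , a A], [A → . x n E], [A' → . A] }

First, augment the grammar with A' → A
I₀ = CLOSURE({ [A' → . A] }):
  [A' → . A] has the dot before A: add [A → . x n E], [A → . , a A]
No further items can be added.

I₀ = { [A → . , a A], [A → . x n E], [A' → . A] }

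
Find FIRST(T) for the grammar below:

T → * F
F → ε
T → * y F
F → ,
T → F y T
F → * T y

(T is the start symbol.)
FIRST sets of the other non-terminals involved (by the same procedure, iterated to a fixed point):
  FIRST(F) = { '*', ',', ε }

From T → * F:
  - '*' is a terminal: add '*' and stop
From T → * y F:
  - '*' is a terminal: add '*' and stop
From T → F y T:
  - F is a non-terminal: add FIRST(F) \ {ε} = { '*', ',' }
    F is nullable, so continue to the next symbol
  - y is a terminal: add 'y' and stop

Collecting: FIRST(T) = { '*', ',', 'y' }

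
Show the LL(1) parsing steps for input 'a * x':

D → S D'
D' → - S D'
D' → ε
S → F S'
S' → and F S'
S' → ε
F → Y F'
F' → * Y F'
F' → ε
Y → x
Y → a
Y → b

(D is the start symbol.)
Stack is shown with the top on the left.

Stack           Input    Action
-------------------------------
D $             a * x $  output D → S D'
S D' $          a * x $  output S → F S'
F S' D' $       a * x $  output F → Y F'
Y F' S' D' $    a * x $  output Y → a
a F' S' D' $    a * x $  match 'a'
F' S' D' $      * x $    output F' → * Y F'
* Y F' S' D' $  * x $    match '*'
Y F' S' D' $    x $      output Y → x
x F' S' D' $    x $      match 'x'
F' S' D' $      $        output F' → ε
S' D' $         $        output S' → ε
D' $            $        output D' → ε
$               $        accept

The string is accepted.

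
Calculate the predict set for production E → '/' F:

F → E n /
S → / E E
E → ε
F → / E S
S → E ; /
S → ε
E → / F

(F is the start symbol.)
{ '/' }

PREDICT(E → '/' F) = (FIRST(RHS) \ {ε}) ∪ (FOLLOW(E) if ε ∈ FIRST(RHS), i.e. RHS ⇒* ε)
FIRST('/' F) = { '/' }
ε ∉ FIRST('/' F), so FOLLOW(E) is not added.
PREDICT(E → '/' F) = { '/' }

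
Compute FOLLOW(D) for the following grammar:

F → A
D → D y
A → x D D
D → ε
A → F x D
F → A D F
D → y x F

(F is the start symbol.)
To compute FOLLOW(D), find every occurrence of D on a right-hand side N → α D β: add FIRST(β) \ {ε}, and if β is empty or nullable also add FOLLOW(N). Iterate to a fixed point.

In D → D y: D is followed by y, add FIRST(y) \ {ε} = { 'y' }
In A → x D D: D is followed by D, add FIRST(D) \ {ε} = { 'y' }
  D is nullable, so also add FOLLOW(A)
In A → x D D: D is at the end, add FOLLOW(A)
In A → F x D: D is at the end, add FOLLOW(A)
In F → A D F: D is followed by F, add FIRST(F) \ {ε} = { 'x' }

The FOLLOW sets referred to above (computed the same way, to a fixed point):
  FOLLOW(A) = { $, 'x', 'y' }

Taking the union: FOLLOW(D) = { $, 'x', 'y' }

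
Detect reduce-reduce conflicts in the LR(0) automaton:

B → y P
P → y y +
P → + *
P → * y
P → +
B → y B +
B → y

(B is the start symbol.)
Yes — I9: [P → + .] vs [P → y y + .]

Augment with B' → B and build the canonical LR(0) collection (I0 = CLOSURE({[B' → . B]}), then GOTO on every symbol after a dot until no new states appear). It has 13 states:
  I0: { [B → . y B +], [B → . y P], [B → . y], [B' → . B] }  — shift
  I1: { [B' → B .] }  — accept
  I2: { [B → . y B +], [B → . y P], [B → . y], [B → y . B +], [B → y . P], [B → y .], [P → . * y], [P → . + *], [P → . +], [P → . y y +] }  — shift, reduce
  I3: { [P → * . y] }  — shift
  I4: { [P → + . *], [P → + .] }  — shift, reduce
  I5: { [B → y B . +] }  — shift
  I6: { [B → y P .] }  — reduce
  I7: { [B → . y B +], [B → . y P], [B → . y], [B → y . B +], [B → y . P], [B → y .], [P → . * y], [P → . + *], [P → . +], [P → . y y +], [P → y . y +] }  — shift, reduce
  I8: { [B → . y B +], [B → . y P], [B → . y], [B → y . B +], [B → y . P], [B → y .], [P → . * y], [P → . + *], [P → . +], [P → . y y +], [P → y . y +], [P → y y . +] }  — shift, reduce
  I9: { [P → + . *], [P → + .], [P → y y + .] }  — shift, 2 reduces
  I10: { [P → + * .] }  — reduce
  I11: { [B → y B + .] }  — reduce
  I12: { [P → * y .] }  — reduce

I9 contains complete items [P → + .], [P → y y + .] — reduce-reduce conflict.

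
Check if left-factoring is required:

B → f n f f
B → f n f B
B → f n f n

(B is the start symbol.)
Left-factoring is needed when two productions for the same non-terminal
share a common prefix on the right-hand side.

Productions for B:
  B → f n f f
  B → f n f B
  B → f n f n

Found common prefix 'f n f' in productions for B

Answer: Yes, B has productions with common prefix 'f n f'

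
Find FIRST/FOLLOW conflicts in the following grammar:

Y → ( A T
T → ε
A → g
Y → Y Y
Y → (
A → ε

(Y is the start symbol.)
No FIRST/FOLLOW conflicts.

A FIRST/FOLLOW conflict occurs when a non-terminal N has a nullable alternative N → β (β ⇒* ε) and another alternative N → α with FIRST(α) ∩ FOLLOW(N) ≠ ∅: on such a lookahead the parser cannot decide between expanding α and letting N vanish via β.

Nullable non-terminals: A, T.

A: nullable alternative(s) A → ε; FOLLOW(A) = { $, '(' }
  A → g: FIRST \ {ε} = { 'g' } — disjoint from FOLLOW(A)
  A → ε: FIRST \ {ε} = { } — this is the only nullable alternative, skip
T has a nullable alternative but only one production, so nothing to check.

Y has no nullable alternative, so no FIRST/FOLLOW check is needed there.

No FIRST/FOLLOW conflicts found.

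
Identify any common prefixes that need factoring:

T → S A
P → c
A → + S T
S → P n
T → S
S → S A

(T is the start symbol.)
Left-factoring is needed when two productions for the same non-terminal
share a common prefix on the right-hand side.

Productions for T:
  T → S A
  T → S
Productions for S:
  S → P n
  S → S A

Found common prefix 'S' in productions for T

Answer: Yes, T has productions with common prefix 'S'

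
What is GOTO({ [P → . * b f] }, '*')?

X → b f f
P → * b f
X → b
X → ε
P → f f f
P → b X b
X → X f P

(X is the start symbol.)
GOTO(I, '*') = CLOSURE({ [A → αX.β] : [A → α.Xβ] ∈ I, X = '*' })

Items with dot before '*', with the dot advanced:
  [P → . * b f] → [P → * . b f]
Closure adds nothing (no advanced item has the dot before a non-terminal).

GOTO = { [P → * . b f] }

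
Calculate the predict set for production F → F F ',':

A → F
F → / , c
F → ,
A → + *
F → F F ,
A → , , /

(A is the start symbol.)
PREDICT(F → F F ',') = (FIRST(RHS) \ {ε}) ∪ (FOLLOW(F) if ε ∈ FIRST(RHS), i.e. RHS ⇒* ε)
FIRST(F) = { ',', '/' }
FIRST(F F ',') = { ',', '/' }
ε ∉ FIRST(F F ','), so FOLLOW(F) is not added.
PREDICT(F → F F ',') = { ',', '/' }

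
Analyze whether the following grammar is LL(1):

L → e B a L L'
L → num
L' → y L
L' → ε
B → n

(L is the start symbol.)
No. Predict set conflict for L': { 'y' }

A grammar is LL(1) if for each non-terminal N with multiple productions, the predict sets of those productions are pairwise disjoint, where PREDICT(N → α) = (FIRST(α) \ {ε}) ∪ (FOLLOW(N) if α ⇒* ε).

Relevant sets:
  FOLLOW(L') = { $, 'y' }

For L:
  PREDICT(L → e B a L L') = { 'e' }
  PREDICT(L → num) = { 'num' }
For L':
  PREDICT(L' → y L) = { 'y' }
  PREDICT(L' → ε) = { $, 'y' }
B has a single production, so nothing to check there.

Conflict found: Predict set conflict for L': { 'y' }
The grammar is NOT LL(1).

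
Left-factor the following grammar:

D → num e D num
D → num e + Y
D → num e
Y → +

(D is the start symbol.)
D → num e D'
D' → D num
D' → + Y
D' → ε
Y → +

Left-factoring transforms A → αβ₁ | αβ₂ into A → αA' and A' → β₁ | β₂
(α is the longest common prefix among the alternatives). Repeat until
no nonterminal has two alternatives with a common prefix.

Round 1: D has alternatives sharing prefix 'num e'. Introduce D': D → num e D'
  Add: D' → D num
  Add: D' → + Y
  Add: D' → ε

No remaining common prefixes — done.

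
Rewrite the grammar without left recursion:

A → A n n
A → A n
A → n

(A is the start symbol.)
A is directly left-recursive. The standard transformation for
  A → A α₁ | ... | A α_m | β₁ | ... | β_n
is
  A  → β₁ A' | ... | β_n A'
  A' → α₁ A' | ... | α_m A' | ε

A → n becomes A → n A'
A → A n n becomes A' → n n A'
A → A n becomes A' → n A'
Add A' → ε

Resulting grammar:
A → n A'
A' → n n A'
A' → n A'
A' → ε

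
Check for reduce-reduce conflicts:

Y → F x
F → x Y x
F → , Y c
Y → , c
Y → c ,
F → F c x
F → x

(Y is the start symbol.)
No reduce-reduce conflicts

A reduce-reduce conflict occurs when an LR(0) state has two complete items [A → α .] and [B → β .] — both call for a reduction, and with no lookahead the parser cannot choose between them.

Augment with Y' → Y and build the canonical LR(0) collection (I0 = CLOSURE({[Y' → . Y]}), then GOTO on every symbol after a dot until no new states appear). It has 15 states:
  I0: { [F → . , Y c], [F → . F c x], [F → . x Y x], [F → . x], [Y → . , c], [Y → . F x], [Y → . c ,], [Y' → . Y] }  — shift
  I1: { [F → , . Y c], [F → . , Y c], [F → . F c x], [F → . x Y x], [F → . x], [Y → , . c], [Y → . , c], [Y → . F x], [Y → . c ,] }  — shift
  I2: { [F → F . c x], [Y → F . x] }  — shift
  I3: { [Y' → Y .] }  — accept
  I4: { [Y → c . ,] }  — shift
  I5: { [F → . , Y c], [F → . F c x], [F → . x Y x], [F → . x], [F → x . Y x], [F → x .], [Y → . , c], [Y → . F x], [Y → . c ,] }  — shift, reduce
  I6: { [F → x Y . x] }  — shift
  I7: { [F → x Y x .] }  — reduce
  I8: { [Y → c , .] }  — reduce
  I9: { [F → F c . x] }  — shift
  I10: { [Y → F x .] }  — reduce
  I11: { [F → F c x .] }  — reduce
  I12: { [F → , Y . c] }  — shift
  I13: { [Y → , c .], [Y → c . ,] }  — shift, reduce
  I14: { [F → , Y c .] }  — reduce

No state contains more than one complete item.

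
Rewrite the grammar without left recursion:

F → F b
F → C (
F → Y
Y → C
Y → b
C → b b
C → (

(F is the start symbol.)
F is directly left-recursive. The standard transformation for
  A → A α₁ | ... | A α_m | β₁ | ... | β_n
is
  A  → β₁ A' | ... | β_n A'
  A' → α₁ A' | ... | α_m A' | ε

F → C ( becomes F → C ( F'
F → Y becomes F → Y F'
F → F b becomes F' → b F'
Add F' → ε

Productions for other non-terminals are unchanged:
  Y → C
  Y → b
  C → b b
  C → (

Resulting grammar:
F → C ( F'
F → Y F'
F' → b F'
F' → ε
Y → C
Y → b
C → b b
C → (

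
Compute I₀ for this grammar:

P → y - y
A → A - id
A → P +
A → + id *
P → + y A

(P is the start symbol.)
{ [P → . + y A], [P → . y - y], [P' → . P] }

First, augment the grammar with P' → P
I₀ = CLOSURE({ [P' → . P] }):
  [P' → . P] has the dot before P: add [P → . y - y], [P → . + y A]
No further items can be added.

I₀ = { [P → . + y A], [P → . y - y], [P' → . P] }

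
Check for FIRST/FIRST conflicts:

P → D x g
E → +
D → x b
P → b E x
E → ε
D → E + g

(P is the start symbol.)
FIRST sets of the non-terminals at (or reachable through a nullable prefix from) the front of some alternative:
  FIRST(D) = { '+', 'x' }
  FIRST(E) = { '+', ε }

Productions for P:
  P → D x g: FIRST = { '+', 'x' }
  P → b E x: FIRST = { 'b' }
Productions for E:
  E → +: FIRST = { '+' }
  E → ε: FIRST = { ε }
Productions for D:
  D → x b: FIRST = { 'x' }
  D → E + g: FIRST = { '+' }

All alternatives of each non-terminal have pairwise disjoint FIRST sets.

Answer: No FIRST/FIRST conflicts.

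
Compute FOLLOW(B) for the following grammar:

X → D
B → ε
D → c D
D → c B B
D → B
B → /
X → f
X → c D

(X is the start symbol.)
{ $, '/' }

To compute FOLLOW(B), find every occurrence of B on a right-hand side N → α B β: add FIRST(β) \ {ε}, and if β is empty or nullable also add FOLLOW(N). Iterate to a fixed point.

In D → c B B: B is followed by B, add FIRST(B) \ {ε} = { '/' }
  B is nullable, so also add FOLLOW(D)
In D → c B B: B is at the end, add FOLLOW(D)
In D → B: B is at the end, add FOLLOW(D)

The FOLLOW sets referred to above (computed the same way, to a fixed point):
  FOLLOW(D) = { $ }

Taking the union: FOLLOW(B) = { $, '/' }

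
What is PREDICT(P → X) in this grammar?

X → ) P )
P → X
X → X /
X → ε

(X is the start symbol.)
PREDICT(P → X) = (FIRST(RHS) \ {ε}) ∪ (FOLLOW(P) if ε ∈ FIRST(RHS), i.e. RHS ⇒* ε)
FIRST(X) = { ')', '/', ε }
FIRST(X) = { ')', '/', ε }
ε ∈ FIRST(X) (the right-hand side is nullable), so add FOLLOW(P) = { ')' }
PREDICT(P → X) = { ')', '/' }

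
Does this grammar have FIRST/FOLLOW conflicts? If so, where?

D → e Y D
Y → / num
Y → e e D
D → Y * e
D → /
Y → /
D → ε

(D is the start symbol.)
Yes. D → e Y D with FOLLOW(D) on { 'e' }; D → Y '*' e with FOLLOW(D) on { '/', 'e' }; D → '/' with FOLLOW(D) on { '/' }

A FIRST/FOLLOW conflict occurs when a non-terminal N has a nullable alternative N → β (β ⇒* ε) and another alternative N → α with FIRST(α) ∩ FOLLOW(N) ≠ ∅: on such a lookahead the parser cannot decide between expanding α and letting N vanish via β.

Nullable non-terminals: D.
FIRST sets used below: FIRST(Y) = { '/', 'e' }

D: nullable alternative(s) D → ε; FOLLOW(D) = { $, '*', '/', 'e' }
  D → e Y D: FIRST \ {ε} = { 'e' } — overlaps FOLLOW(D) on { 'e' }: CONFLICT
  D → Y * e: FIRST \ {ε} = { '/', 'e' } — overlaps FOLLOW(D) on { '/', 'e' }: CONFLICT
  D → /: FIRST \ {ε} = { '/' } — overlaps FOLLOW(D) on { '/' }: CONFLICT
  D → ε: FIRST \ {ε} = { } — this is the only nullable alternative, skip

Y has no nullable alternative, so no FIRST/FOLLOW check is needed there.

So the grammar has 3 FIRST/FOLLOW conflicts (marked CONFLICT above).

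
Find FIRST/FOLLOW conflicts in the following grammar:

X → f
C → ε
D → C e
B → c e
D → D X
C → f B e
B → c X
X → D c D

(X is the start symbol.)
No FIRST/FOLLOW conflicts.

A FIRST/FOLLOW conflict occurs when a non-terminal N has a nullable alternative N → β (β ⇒* ε) and another alternative N → α with FIRST(α) ∩ FOLLOW(N) ≠ ∅: on such a lookahead the parser cannot decide between expanding α and letting N vanish via β.

Nullable non-terminals: C.

C: nullable alternative(s) C → ε; FOLLOW(C) = { 'e' }
  C → ε: FIRST \ {ε} = { } — this is the only nullable alternative, skip
  C → f B e: FIRST \ {ε} = { 'f' } — disjoint from FOLLOW(C)

B, D, X have no nullable alternative, so no FIRST/FOLLOW check is needed there.

No FIRST/FOLLOW conflicts found.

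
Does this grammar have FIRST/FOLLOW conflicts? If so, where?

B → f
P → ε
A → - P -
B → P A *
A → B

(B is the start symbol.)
Nullable non-terminals: P.
P has a nullable alternative but only one production, so nothing to check.

A, B have no nullable alternative, so no FIRST/FOLLOW check is needed there.

No FIRST/FOLLOW conflicts found.

Answer: No FIRST/FOLLOW conflicts.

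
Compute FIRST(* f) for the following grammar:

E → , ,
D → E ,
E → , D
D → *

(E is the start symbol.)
To compute FIRST(* f), process the symbols left to right:
Symbol * is a terminal. Add '*' and stop.
FIRST(* f) = { '*' }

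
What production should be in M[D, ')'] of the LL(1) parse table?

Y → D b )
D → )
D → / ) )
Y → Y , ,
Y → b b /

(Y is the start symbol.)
D → )

To find M[D, ')'], we find productions for D where ')' is in the predict set (PREDICT(N → α) = (FIRST(α) \ {ε}) ∪ (FOLLOW(N) if α ⇒* ε)).

D → ): PREDICT = { ')' }
  ')' is in predict set, so this production goes in M[D, ')']
D → / ) ): PREDICT = { '/' }

M[D, ')'] = D → )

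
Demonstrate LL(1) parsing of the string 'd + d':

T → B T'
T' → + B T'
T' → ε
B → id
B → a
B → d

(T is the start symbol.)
LL(1) parsing maintains a stack (initially the start symbol over $) and the input. At each step: if the stack top is a terminal, match it against the current input token; if it is a non-terminal N, replace it with the RHS of M[N, lookahead] (the unique production whose predict set contains the lookahead).

Stack is shown with the top on the left.

Stack     Input    Action
-------------------------
T $       d + d $  output T → B T'
B T' $    d + d $  output B → d
d T' $    d + d $  match 'd'
T' $      + d $    output T' → + B T'
+ B T' $  + d $    match '+'
B T' $    d $      output B → d
d T' $    d $      match 'd'
T' $      $        output T' → ε
$         $        accept

The string is accepted.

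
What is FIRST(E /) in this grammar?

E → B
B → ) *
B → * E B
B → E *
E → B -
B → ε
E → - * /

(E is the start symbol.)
{ ')', '*', '-', '/' }

FIRST sets of the non-terminals involved (from the grammar, by fixed-point iteration):
  FIRST(E) = { ')', '*', '-', ε }

To compute FIRST(E /), process the symbols left to right:
Symbol E is a non-terminal. Add FIRST(E) \ {ε} = { ')', '*', '-' }
E is nullable (ε ∈ FIRST(E)), continue to the next symbol.
Symbol / is a terminal. Add '/' and stop.
FIRST(E /) = { ')', '*', '-', '/' }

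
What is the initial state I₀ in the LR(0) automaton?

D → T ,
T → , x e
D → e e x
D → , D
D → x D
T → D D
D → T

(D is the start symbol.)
{ [D → . , D], [D → . T ,], [D → . T], [D → . e e x], [D → . x D], [D' → . D], [T → . , x e], [T → . D D] }

First, augment the grammar with D' → D
I₀ = CLOSURE({ [D' → . D] }):
  [D' → . D] has the dot before D: add [D → . T ,], [D → . e e x], [D → . , D], [D → . x D], [D → . T]
  [D → . T ,] has the dot before T: add [T → . , x e], [T → . D D]
No further items can be added.

I₀ = { [D → . , D], [D → . T ,], [D → . T], [D → . e e x], [D → . x D], [D' → . D], [T → . , x e], [T → . D D] }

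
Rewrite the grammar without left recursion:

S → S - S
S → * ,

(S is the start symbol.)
S is directly left-recursive. The standard transformation for
  A → A α₁ | ... | A α_m | β₁ | ... | β_n
is
  A  → β₁ A' | ... | β_n A'
  A' → α₁ A' | ... | α_m A' | ε

S → * , becomes S → * , S'
S → S - S becomes S' → - S S'
Add S' → ε

Resulting grammar:
S → * , S'
S' → - S S'
S' → ε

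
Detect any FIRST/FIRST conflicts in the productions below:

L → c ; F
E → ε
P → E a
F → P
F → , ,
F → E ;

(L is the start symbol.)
No FIRST/FIRST conflicts.

A FIRST/FIRST conflict occurs when two productions N → α and N → β for the same non-terminal have FIRST(α) ∩ FIRST(β) ≠ ∅ (with ε ∈ FIRST of a nullable right-hand side, so two nullable alternatives also conflict).

FIRST sets of the non-terminals at (or reachable through a nullable prefix from) the front of some alternative:
  FIRST(P) = { 'a' }
  FIRST(E) = { ε }

Productions for F:
  F → P: FIRST = { 'a' }
  F → , ,: FIRST = { ',' }
  F → E ;: FIRST = { ';' }
L, E, P have only one production, so no FIRST/FIRST conflict is possible there.

All alternatives of each non-terminal have pairwise disjoint FIRST sets.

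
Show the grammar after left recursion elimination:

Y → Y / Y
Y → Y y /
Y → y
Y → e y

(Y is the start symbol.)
Y → y Y'
Y → e y Y'
Y' → / Y Y'
Y' → y / Y'
Y' → ε

Y is directly left-recursive. The standard transformation for
  A → A α₁ | ... | A α_m | β₁ | ... | β_n
is
  A  → β₁ A' | ... | β_n A'
  A' → α₁ A' | ... | α_m A' | ε

Y → y becomes Y → y Y'
Y → e y becomes Y → e y Y'
Y → Y / Y becomes Y' → / Y Y'
Y → Y y / becomes Y' → y / Y'
Add Y' → ε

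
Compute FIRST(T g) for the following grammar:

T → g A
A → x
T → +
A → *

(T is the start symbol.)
{ '+', 'g' }

FIRST sets of the non-terminals involved (from the grammar, by fixed-point iteration):
  FIRST(T) = { '+', 'g' }

To compute FIRST(T g), process the symbols left to right:
Symbol T is a non-terminal. Add FIRST(T) \ {ε} = { '+', 'g' }
T is not nullable (ε ∉ FIRST(T)), so stop here.
FIRST(T g) = { '+', 'g' }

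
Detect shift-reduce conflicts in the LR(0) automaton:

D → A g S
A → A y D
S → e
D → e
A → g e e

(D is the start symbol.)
Augment with D' → D and build the canonical LR(0) collection (I0 = CLOSURE({[D' → . D]}), then GOTO on every symbol after a dot until no new states appear). It has 12 states:
  I0: { [A → . A y D], [A → . g e e], [D → . A g S], [D → . e], [D' → . D] }  — shift
  I1: { [A → A . y D], [D → A . g S] }  — shift
  I2: { [D' → D .] }  — accept
  I3: { [D → e .] }  — reduce
  I4: { [A → g . e e] }  — shift
  I5: { [A → g e . e] }  — shift
  I6: { [A → g e e .] }  — reduce
  I7: { [D → A g . S], [S → . e] }  — shift
  I8: { [A → . A y D], [A → . g e e], [A → A y . D], [D → . A g S], [D → . e] }  — shift
  I9: { [A → A y D .] }  — reduce
  I10: { [D → A g S .] }  — reduce
  I11: { [S → e .] }  — reduce

No state contains both a complete item and a shift item.

Answer: No shift-reduce conflicts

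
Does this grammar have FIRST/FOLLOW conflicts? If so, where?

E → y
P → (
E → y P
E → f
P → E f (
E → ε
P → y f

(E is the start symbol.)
Yes. E → f with FOLLOW(E) on { 'f' }

A FIRST/FOLLOW conflict occurs when a non-terminal N has a nullable alternative N → β (β ⇒* ε) and another alternative N → α with FIRST(α) ∩ FOLLOW(N) ≠ ∅: on such a lookahead the parser cannot decide between expanding α and letting N vanish via β.

Nullable non-terminals: E.

E: nullable alternative(s) E → ε; FOLLOW(E) = { $, 'f' }
  E → y: FIRST \ {ε} = { 'y' } — disjoint from FOLLOW(E)
  E → y P: FIRST \ {ε} = { 'y' } — disjoint from FOLLOW(E)
  E → f: FIRST \ {ε} = { 'f' } — overlaps FOLLOW(E) on { 'f' }: CONFLICT
  E → ε: FIRST \ {ε} = { } — this is the only nullable alternative, skip

P has no nullable alternative, so no FIRST/FOLLOW check is needed there.

So the grammar has 1 FIRST/FOLLOW conflict (marked CONFLICT above).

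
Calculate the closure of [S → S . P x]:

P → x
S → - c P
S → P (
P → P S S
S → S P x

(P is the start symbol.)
To compute CLOSURE, for each item [A → α.Bβ] where B is a non-terminal, add [B → .γ] for all productions B → γ; repeat for the newly added items until nothing changes.

Start with: [S → S . P x]
  [S → S . P x] has the dot before P: add [P → . x], [P → . P S S]
No further items can be added.

CLOSURE = { [P → . P S S], [P → . x], [S → S . P x] }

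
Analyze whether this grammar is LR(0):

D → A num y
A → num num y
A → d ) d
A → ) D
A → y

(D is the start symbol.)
Yes, the grammar is LR(0)

A grammar is LR(0) if no state in the canonical LR(0) collection has:
  - both a shift item (dot before a terminal) and a complete item (shift-reduce conflict), or
  - two or more complete items (reduce-reduce conflict; the accept item [D' → D .] counts as a complete item here).

Augment with D' → D and build the canonical LR(0) collection (I0 = CLOSURE({[D' → . D]}), then GOTO on every symbol after a dot until no new states appear). It has 14 states:
  I0: { [A → . ) D], [A → . d ) d], [A → . num num y], [A → . y], [D → . A num y], [D' → . D] }  — shift
  I1: { [A → ) . D], [A → . ) D], [A → . d ) d], [A → . num num y], [A → . y], [D → . A num y] }  — shift
  I2: { [D → A . num y] }  — shift
  I3: { [D' → D .] }  — accept
  I4: { [A → d . ) d] }  — shift
  I5: { [A → num . num y] }  — shift
  I6: { [A → y .] }  — reduce
  I7: { [A → num num . y] }  — shift
  I8: { [A → num num y .] }  — reduce
  I9: { [A → d ) . d] }  — shift
  I10: { [A → d ) d .] }  — reduce
  I11: { [D → A num . y] }  — shift
  I12: { [D → A num y .] }  — reduce
  I13: { [A → ) D .] }  — reduce

Every state is either a pure shift/goto state or contains exactly one complete item and nothing to shift — no conflicts. The grammar is LR(0).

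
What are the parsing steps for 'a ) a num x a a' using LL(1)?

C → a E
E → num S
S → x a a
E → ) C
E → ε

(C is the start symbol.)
LL(1) parsing maintains a stack (initially the start symbol over $) and the input. At each step: if the stack top is a terminal, match it against the current input token; if it is a non-terminal N, replace it with the RHS of M[N, lookahead] (the unique production whose predict set contains the lookahead).

Stack is shown with the top on the left.

Stack    Input              Action
----------------------------------
C $      a ) a num x a a $  output C → a E
a E $    a ) a num x a a $  match 'a'
E $      ) a num x a a $    output E → ) C
) C $    ) a num x a a $    match ')'
C $      a num x a a $      output C → a E
a E $    a num x a a $      match 'a'
E $      num x a a $        output E → num S
num S $  num x a a $        match 'num'
S $      x a a $            output S → x a a
x a a $  x a a $            match 'x'
a a $    a a $              match 'a'
a $      a $                match 'a'
$        $                  accept

The string is accepted.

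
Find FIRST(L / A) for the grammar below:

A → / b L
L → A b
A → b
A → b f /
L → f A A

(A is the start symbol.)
{ '/', 'b', 'f' }

FIRST sets of the non-terminals involved (from the grammar, by fixed-point iteration):
  FIRST(L) = { '/', 'b', 'f' }

To compute FIRST(L / A), process the symbols left to right:
Symbol L is a non-terminal. Add FIRST(L) \ {ε} = { '/', 'b', 'f' }
L is not nullable (ε ∉ FIRST(L)), so stop here.
FIRST(L / A) = { '/', 'b', 'f' }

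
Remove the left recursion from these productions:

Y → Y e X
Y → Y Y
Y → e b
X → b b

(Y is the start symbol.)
Y is directly left-recursive. The standard transformation for
  A → A α₁ | ... | A α_m | β₁ | ... | β_n
is
  A  → β₁ A' | ... | β_n A'
  A' → α₁ A' | ... | α_m A' | ε

Y → e b becomes Y → e b Y'
Y → Y e X becomes Y' → e X Y'
Y → Y Y becomes Y' → Y Y'
Add Y' → ε

Productions for other non-terminals are unchanged:
  X → b b

Resulting grammar:
Y → e b Y'
Y' → e X Y'
Y' → Y Y'
Y' → ε
X → b b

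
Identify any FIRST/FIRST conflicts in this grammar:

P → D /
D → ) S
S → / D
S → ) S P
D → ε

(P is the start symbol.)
A FIRST/FIRST conflict occurs when two productions N → α and N → β for the same non-terminal have FIRST(α) ∩ FIRST(β) ≠ ∅ (with ε ∈ FIRST of a nullable right-hand side, so two nullable alternatives also conflict).

Productions for D:
  D → ) S: FIRST = { ')' }
  D → ε: FIRST = { ε }
Productions for S:
  S → / D: FIRST = { '/' }
  S → ) S P: FIRST = { ')' }
P has only one production, so no FIRST/FIRST conflict is possible there.

All alternatives of each non-terminal have pairwise disjoint FIRST sets.

Answer: No FIRST/FIRST conflicts.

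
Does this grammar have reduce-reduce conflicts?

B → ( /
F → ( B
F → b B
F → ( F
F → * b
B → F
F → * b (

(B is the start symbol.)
A reduce-reduce conflict occurs when an LR(0) state has two complete items [A → α .] and [B → β .] — both call for a reduction, and with no lookahead the parser cannot choose between them.

Augment with B' → B and build the canonical LR(0) collection (I0 = CLOSURE({[B' → . B]}), then GOTO on every symbol after a dot until no new states appear). It has 12 states:
  I0: { [B → . ( /], [B → . F], [B' → . B], [F → . ( B], [F → . ( F], [F → . * b (], [F → . * b], [F → . b B] }  — shift
  I1: { [B → ( . /], [B → . ( /], [B → . F], [F → ( . B], [F → ( . F], [F → . ( B], [F → . ( F], [F → . * b (], [F → . * b], [F → . b B] }  — shift
  I2: { [F → * . b (], [F → * . b] }  — shift
  I3: { [B' → B .] }  — accept
  I4: { [B → F .] }  — reduce
  I5: { [B → . ( /], [B → . F], [F → . ( B], [F → . ( F], [F → . * b (], [F → . * b], [F → . b B], [F → b . B] }  — shift
  I6: { [F → b B .] }  — reduce
  I7: { [F → * b . (], [F → * b .] }  — shift, reduce
  I8: { [F → * b ( .] }  — reduce
  I9: { [B → ( / .] }  — reduce
  I10: { [F → ( B .] }  — reduce
  I11: { [B → F .], [F → ( F .] }  — 2 reduces

I11 contains complete items [B → F .], [F → ( F .] — reduce-reduce conflict.

Answer: Yes — I11: [B → F .] vs [F → ( F .]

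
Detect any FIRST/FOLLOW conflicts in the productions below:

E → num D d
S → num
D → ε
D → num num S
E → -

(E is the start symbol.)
A FIRST/FOLLOW conflict occurs when a non-terminal N has a nullable alternative N → β (β ⇒* ε) and another alternative N → α with FIRST(α) ∩ FOLLOW(N) ≠ ∅: on such a lookahead the parser cannot decide between expanding α and letting N vanish via β.

Nullable non-terminals: D.

D: nullable alternative(s) D → ε; FOLLOW(D) = { 'd' }
  D → ε: FIRST \ {ε} = { } — this is the only nullable alternative, skip
  D → num num S: FIRST \ {ε} = { 'num' } — disjoint from FOLLOW(D)

E, S have no nullable alternative, so no FIRST/FOLLOW check is needed there.

No FIRST/FOLLOW conflicts found.

Answer: No FIRST/FOLLOW conflicts.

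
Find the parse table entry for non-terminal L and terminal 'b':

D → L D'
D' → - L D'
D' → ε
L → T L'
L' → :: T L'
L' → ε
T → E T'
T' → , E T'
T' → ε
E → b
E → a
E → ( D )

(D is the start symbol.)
L → T L'

To find M[L, 'b'], we find productions for L where 'b' is in the predict set (PREDICT(N → α) = (FIRST(α) \ {ε}) ∪ (FOLLOW(N) if α ⇒* ε)).

Relevant sets:
  FIRST(T) = { '(', 'a', 'b' }

L → T L': PREDICT = { '(', 'a', 'b' }
  'b' is in predict set, so this production goes in M[L, 'b']

M[L, 'b'] = L → T L'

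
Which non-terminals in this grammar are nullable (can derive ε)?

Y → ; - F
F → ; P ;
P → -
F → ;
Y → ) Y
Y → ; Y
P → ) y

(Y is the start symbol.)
None

There are no ε-productions, so no non-terminal can derive ε.
No non-terminals are nullable.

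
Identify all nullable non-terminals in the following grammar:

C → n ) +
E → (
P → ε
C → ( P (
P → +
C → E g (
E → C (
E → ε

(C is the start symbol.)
A non-terminal is nullable if it can derive ε (the empty string): either it has an ε-production, or it has a production whose right-hand side consists entirely of nullable non-terminals.

ε-productions: P → ε, E → ε
So P, E are immediately nullable.
No further non-terminal can be added: every production for the remaining non-terminals contains a terminal or a non-nullable non-terminal.
Nullable = { 'E', 'P' }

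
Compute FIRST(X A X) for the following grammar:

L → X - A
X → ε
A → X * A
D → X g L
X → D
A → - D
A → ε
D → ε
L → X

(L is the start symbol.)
FIRST sets of the non-terminals involved (from the grammar, by fixed-point iteration):
  FIRST(X) = { 'g', ε }
  FIRST(A) = { '*', '-', 'g', ε }

To compute FIRST(X A X), process the symbols left to right:
Symbol X is a non-terminal. Add FIRST(X) \ {ε} = { 'g' }
X is nullable (ε ∈ FIRST(X)), continue to the next symbol.
Symbol A is a non-terminal. Add FIRST(A) \ {ε} = { '*', '-', 'g' }
A is nullable (ε ∈ FIRST(A)), continue to the next symbol.
Symbol X is a non-terminal. Add FIRST(X) \ {ε} = { 'g' }
X is nullable (ε ∈ FIRST(X)), continue to the next symbol.
All symbols are nullable, so ε is in the result.
FIRST(X A X) = { '*', '-', 'g', ε }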